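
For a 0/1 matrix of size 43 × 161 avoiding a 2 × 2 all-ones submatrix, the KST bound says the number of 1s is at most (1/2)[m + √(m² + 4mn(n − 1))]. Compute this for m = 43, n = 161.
z(43, 161; 2, 2) ≤ (1/2)[43 + √(43² + 4·43·161·160)] = (1/2)[43 + √4432569] = 1074.1834

Kővári–Sós–Turán: let r_1, ..., r_43 be the row sums and z = Σ r_i the total number of 1s. Each pair of columns can share at most one row with both entries 1 (else a 2×2 all-ones block appears), so Σ_i C(r_i, 2) ≤ C(161, 2) = 12880. By convexity Σ_i C(r_i, 2) ≥ 43·C(z/43, 2) = z(z − 43)/(2·43), giving z² − 43z − 43·161·160 ≤ 0 and hence z ≤ (1/2)[43 + √(1849 + 4·1107680)] = (1/2)[43 + √4432569] ≈ (1/2)(43 + 2105.3667) = 1074.1834.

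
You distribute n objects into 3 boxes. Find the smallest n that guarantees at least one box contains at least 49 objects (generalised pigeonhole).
n = (49 − 1)·3 + 1 = 145

By the generalised pigeonhole principle, to guarantee some box contains ≥ r objects we need more than (r − 1) · k objects total. Threshold: n = (r − 1) · k + 1. With r = 49 and k = 3: n = 48 · 3 + 1 = 144 + 1 = 145. For n = 144 = 48 · 3, we can put exactly 48 objects in every box, avoiding 49 in any single one — so 145 is tight.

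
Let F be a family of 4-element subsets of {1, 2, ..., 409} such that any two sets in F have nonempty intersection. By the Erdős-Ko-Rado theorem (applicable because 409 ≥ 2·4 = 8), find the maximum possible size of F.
max |F| = C(408, 3) = 11236456

Erdős-Ko-Rado (1961): when n ≥ 2k, max |F| = C(n−1, k−1). The bound is attained by the star {A : i ∈ A} for any fixed i ∈ [n]. Here C(409−1, 4−1) = C(408, 3) = 11236456.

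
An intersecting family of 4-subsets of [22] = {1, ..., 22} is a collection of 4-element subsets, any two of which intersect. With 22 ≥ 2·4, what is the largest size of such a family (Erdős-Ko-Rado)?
max |F| = C(21, 3) = 1330

The Erdős-Ko-Rado theorem states: for n ≥ 2k, an intersecting family of k-subsets of an n-element set has size at most C(n − 1, k − 1), with equality for 'star' families {A ⊆ [n] : |A| = k, i ∈ A} (fix an element i). For n = 22, k = 4: C(21, 3) = 1330.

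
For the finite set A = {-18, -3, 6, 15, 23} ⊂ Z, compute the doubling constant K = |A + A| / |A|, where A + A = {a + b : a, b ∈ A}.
K = |A + A| / |A| = 14/5

Enumerate A + A = {a + b : a, b ∈ A}. With |A| = 5, there are |A|^2 = 25 ordered sum pairs; collecting distinct values, A + A = {-36, -21, -12, -6, -3, 3, 5, 12, 20, 21, 29, 30, 38, 46}, so |A + A| = 14. Thus K = 14/5. For comparison, the minimum possible |A + A| over all 5-element sets is 2·5 − 1 = 9 (so min K = 9/5), attained only by arithmetic progressions.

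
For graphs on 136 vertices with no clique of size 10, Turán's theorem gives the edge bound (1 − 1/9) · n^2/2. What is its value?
Turán density bound = (8/9) · 136^2/2 = 73984/9 ≈ 8220.4444

Turán's theorem: ex(n, K_{r+1}) is achieved by the complete r-partite Turán graph T(n, r) with parts as balanced as possible, and is at most (1 − 1/r) · n^2/2. For r = 9, n = 136: the density bound is (8/9) · 18496/2 = 73984/9 ≈ 8220.4444. The integer-valued extremum is e(T(136, 9)) = 8220, which is strictly less than the density bound 73984/9 since 9 ∤ 136 (the parts of T(136, 9) cannot all be equal).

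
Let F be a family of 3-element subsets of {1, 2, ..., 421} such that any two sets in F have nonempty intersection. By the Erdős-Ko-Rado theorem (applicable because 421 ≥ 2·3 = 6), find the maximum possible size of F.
max |F| = C(420, 2) = 87990

The Erdős-Ko-Rado theorem states: for n ≥ 2k, an intersecting family of k-subsets of an n-element set has size at most C(n − 1, k − 1), with equality for 'star' families {A ⊆ [n] : |A| = k, i ∈ A} (fix an element i). For n = 421, k = 3: C(420, 2) = 87990.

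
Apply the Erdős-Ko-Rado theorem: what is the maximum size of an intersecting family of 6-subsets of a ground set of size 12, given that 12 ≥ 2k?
max |F| = C(11, 5) = 462

The Erdős-Ko-Rado theorem states: for n ≥ 2k, an intersecting family of k-subsets of an n-element set has size at most C(n − 1, k − 1), with equality for 'star' families {A ⊆ [n] : |A| = k, i ∈ A} (fix an element i). For n = 12, k = 6: C(11, 5) = 462.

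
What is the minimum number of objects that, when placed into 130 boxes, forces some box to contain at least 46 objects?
n = (46 − 1)·130 + 1 = 5851

By the generalised pigeonhole principle, to guarantee some box contains ≥ r objects we need more than (r − 1) · k objects total. Threshold: n = (r − 1) · k + 1. With r = 46 and k = 130: n = 45 · 130 + 1 = 5850 + 1 = 5851. For n = 5850 = 45 · 130, we can put exactly 45 objects in every box, avoiding 46 in any single one — so 5851 is tight.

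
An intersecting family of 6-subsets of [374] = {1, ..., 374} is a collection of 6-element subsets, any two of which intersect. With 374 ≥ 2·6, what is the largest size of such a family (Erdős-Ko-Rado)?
max |F| = C(373, 5) = 58569636069

Erdős-Ko-Rado (1961): when n ≥ 2k, max |F| = C(n−1, k−1). The bound is attained by the star {A : i ∈ A} for any fixed i ∈ [n]. Here C(374−1, 6−1) = C(373, 5) = 58569636069.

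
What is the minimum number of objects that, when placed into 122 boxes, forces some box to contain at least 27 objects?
n = (27 − 1)·122 + 1 = 3173

By the generalised pigeonhole principle, to guarantee some box contains ≥ r objects we need more than (r − 1) · k objects total. Threshold: n = (r − 1) · k + 1. With r = 27 and k = 122: n = 26 · 122 + 1 = 3172 + 1 = 3173. For n = 3172 = 26 · 122, we can put exactly 26 objects in every box, avoiding 27 in any single one — so 3173 is tight.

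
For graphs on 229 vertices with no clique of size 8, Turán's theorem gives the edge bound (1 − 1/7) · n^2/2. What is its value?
Turán density bound = (6/7) · 229^2/2 = 157323/7 ≈ 22474.7143

Turán's theorem: ex(n, K_{r+1}) is achieved by the complete r-partite Turán graph T(n, r) with parts as balanced as possible, and is at most (1 − 1/r) · n^2/2. For r = 7, n = 229: the density bound is (6/7) · 52441/2 = 157323/7 ≈ 22474.7143. The integer-valued extremum is e(T(229, 7)) = 22474, which is strictly less than the density bound 157323/7 since 7 ∤ 229 (the parts of T(229, 7) cannot all be equal).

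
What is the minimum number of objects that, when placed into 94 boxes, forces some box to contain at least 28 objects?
n = (28 − 1)·94 + 1 = 2539

By the generalised pigeonhole principle, to guarantee some box contains ≥ r objects we need more than (r − 1) · k objects total. Threshold: n = (r − 1) · k + 1. With r = 28 and k = 94: n = 27 · 94 + 1 = 2538 + 1 = 2539. For n = 2538 = 27 · 94, we can put exactly 27 objects in every box, avoiding 28 in any single one — so 2539 is tight.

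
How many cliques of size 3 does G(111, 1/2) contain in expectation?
E[# K_3] = C(111, 3) · (1/2)^C(3, 2) = 221815 / 2^3 = 27726.875

For each 3-subset S of vertices (there are C(111, 3) = 221815 such S), let X_S = 1 if S induces a K_3 (all C(3, 2) = 3 edges present). Then P(X_S = 1) = (1/2)^3 = 1/8. By linearity of expectation, E[# K_3] = C(111, 3) · (1/2)^3 = 221815 / 8 = 27726.875.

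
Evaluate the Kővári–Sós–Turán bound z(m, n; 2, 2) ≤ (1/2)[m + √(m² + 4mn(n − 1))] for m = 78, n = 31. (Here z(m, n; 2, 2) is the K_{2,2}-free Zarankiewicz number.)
z(78, 31; 2, 2) ≤ (1/2)[78 + √(78² + 4·78·31·30)] = (1/2)[78 + √296244] = 311.1415

Kővári–Sós–Turán: let r_1, ..., r_78 be the row sums and z = Σ r_i the total number of 1s. Each pair of columns can share at most one row with both entries 1 (else a 2×2 all-ones block appears), so Σ_i C(r_i, 2) ≤ C(31, 2) = 465. By convexity Σ_i C(r_i, 2) ≥ 78·C(z/78, 2) = z(z − 78)/(2·78), giving z² − 78z − 78·31·30 ≤ 0 and hence z ≤ (1/2)[78 + √(6084 + 4·72540)] = (1/2)[78 + √296244] ≈ (1/2)(78 + 544.283) = 311.1415.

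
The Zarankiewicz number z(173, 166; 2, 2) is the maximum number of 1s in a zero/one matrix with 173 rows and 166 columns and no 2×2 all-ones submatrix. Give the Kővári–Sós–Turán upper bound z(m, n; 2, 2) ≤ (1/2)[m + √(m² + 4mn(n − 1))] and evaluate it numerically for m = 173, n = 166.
z(173, 166; 2, 2) ≤ (1/2)[173 + √(173² + 4·173·166·165)] = (1/2)[173 + √18983809] = 2265.0207

Kővári–Sós–Turán: let r_1, ..., r_173 be the row sums and z = Σ r_i the total number of 1s. Each pair of columns can share at most one row with both entries 1 (else a 2×2 all-ones block appears), so Σ_i C(r_i, 2) ≤ C(166, 2) = 13695. By convexity Σ_i C(r_i, 2) ≥ 173·C(z/173, 2) = z(z − 173)/(2·173), giving z² − 173z − 173·166·165 ≤ 0 and hence z ≤ (1/2)[173 + √(29929 + 4·4738470)] = (1/2)[173 + √18983809] ≈ (1/2)(173 + 4357.0413) = 2265.0207.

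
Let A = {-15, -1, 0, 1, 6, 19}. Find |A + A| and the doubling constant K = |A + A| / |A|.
K = |A + A| / |A| = 20/6 = 10/3

Enumerate A + A = {a + b : a, b ∈ A}. With |A| = 6, there are |A|^2 = 36 ordered sum pairs; collecting distinct values, A + A = {-30, -16, -15, -14, -9, -2, -1, 0, 1, 2, 4, 5, 6, 7, 12, 18, 19, 20, 25, 38}, so |A + A| = 20. Thus K = 20/6 = 10/3. For comparison, the minimum possible |A + A| over all 6-element sets is 2·6 − 1 = 11 (so min K = 11/6), attained only by arithmetic progressions.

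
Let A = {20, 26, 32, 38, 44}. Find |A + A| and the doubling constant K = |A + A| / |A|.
K = |A + A| / |A| = 9/5

Enumerate A + A = {a + b : a, b ∈ A}. With |A| = 5, there are |A|^2 = 25 ordered sum pairs; collecting distinct values, A + A = {40, 46, 52, 58, 64, 70, 76, 82, 88}, so |A + A| = 9. Thus K = 9/5. Here |A + A| = 2|A| − 1 = 9, the minimum possible — so K = 9/5 is minimal, which holds iff A is an arithmetic progression.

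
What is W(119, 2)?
W(119, 2) = 119 + 1 = 120

A 2-term AP is any pair of integers, so a monochromatic 2-AP exists iff some colour is used at least twice. With 119 colours, the colouring i ↦ i on {1, ..., 119} uses each colour once, avoiding any monochromatic pair, so W(119, 2) > 119. For {1, ..., 120}, pigeonhole forces two integers of the same colour, which form a monochromatic 2-AP. Hence W(119, 2) = 120.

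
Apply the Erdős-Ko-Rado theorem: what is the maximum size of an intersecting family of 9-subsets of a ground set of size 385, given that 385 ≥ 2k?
max |F| = C(384, 8) = 10895665708319184

The Erdős-Ko-Rado theorem states: for n ≥ 2k, an intersecting family of k-subsets of an n-element set has size at most C(n − 1, k − 1), with equality for 'star' families {A ⊆ [n] : |A| = k, i ∈ A} (fix an element i). For n = 385, k = 9: C(384, 8) = 10895665708319184.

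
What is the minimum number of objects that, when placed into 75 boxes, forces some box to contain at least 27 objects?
n = (27 − 1)·75 + 1 = 1951

By the generalised pigeonhole principle, to guarantee some box contains ≥ r objects we need more than (r − 1) · k objects total. Threshold: n = (r − 1) · k + 1. With r = 27 and k = 75: n = 26 · 75 + 1 = 1950 + 1 = 1951. For n = 1950 = 26 · 75, we can put exactly 26 objects in every box, avoiding 27 in any single one — so 1951 is tight.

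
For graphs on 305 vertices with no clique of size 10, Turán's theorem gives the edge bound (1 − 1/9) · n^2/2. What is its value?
Turán density bound = (8/9) · 305^2/2 = 372100/9 ≈ 41344.4444

Turán's theorem: ex(n, K_{r+1}) is achieved by the complete r-partite Turán graph T(n, r) with parts as balanced as possible, and is at most (1 − 1/r) · n^2/2. For r = 9, n = 305: the density bound is (8/9) · 93025/2 = 372100/9 ≈ 41344.4444. The integer-valued extremum is e(T(305, 9)) = 41344, which is strictly less than the density bound 372100/9 since 9 ∤ 305 (the parts of T(305, 9) cannot all be equal).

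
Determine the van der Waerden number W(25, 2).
W(25, 2) = 25 + 1 = 26

A 2-term AP is any pair of integers, so a monochromatic 2-AP exists iff some colour is used at least twice. With 25 colours, the colouring i ↦ i on {1, ..., 25} uses each colour once, avoiding any monochromatic pair, so W(25, 2) > 25. For {1, ..., 26}, pigeonhole forces two integers of the same colour, which form a monochromatic 2-AP. Hence W(25, 2) = 26.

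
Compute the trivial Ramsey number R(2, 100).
R(2, 100) = 100

R(2, k) = k for all k ≥ 2: in a 2-colouring of K_k, either some edge is red (a red K_2) or all edges are blue (a blue K_k). And K_{99} coloured all-blue has no blue K_100, so R(2, 100) > 99. Hence R(2, 100) = 100.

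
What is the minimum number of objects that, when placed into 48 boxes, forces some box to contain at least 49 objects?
n = (49 − 1)·48 + 1 = 2305

By the generalised pigeonhole principle, to guarantee some box contains ≥ r objects we need more than (r − 1) · k objects total. Threshold: n = (r − 1) · k + 1. With r = 49 and k = 48: n = 48 · 48 + 1 = 2304 + 1 = 2305. For n = 2304 = 48 · 48, we can put exactly 48 objects in every box, avoiding 49 in any single one — so 2305 is tight.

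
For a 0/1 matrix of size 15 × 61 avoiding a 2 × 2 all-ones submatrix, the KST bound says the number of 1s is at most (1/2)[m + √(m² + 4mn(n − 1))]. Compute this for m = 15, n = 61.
z(15, 61; 2, 2) ≤ (1/2)[15 + √(15² + 4·15·61·60)] = (1/2)[15 + √219825] = 241.9275

Kővári–Sós–Turán: let r_1, ..., r_15 be the row sums and z = Σ r_i the total number of 1s. Each pair of columns can share at most one row with both entries 1 (else a 2×2 all-ones block appears), so Σ_i C(r_i, 2) ≤ C(61, 2) = 1830. By convexity Σ_i C(r_i, 2) ≥ 15·C(z/15, 2) = z(z − 15)/(2·15), giving z² − 15z − 15·61·60 ≤ 0 and hence z ≤ (1/2)[15 + √(225 + 4·54900)] = (1/2)[15 + √219825] ≈ (1/2)(15 + 468.855) = 241.9275.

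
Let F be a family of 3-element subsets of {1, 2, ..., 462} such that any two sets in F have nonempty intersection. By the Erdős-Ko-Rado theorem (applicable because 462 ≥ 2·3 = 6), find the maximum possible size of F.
max |F| = C(461, 2) = 106030

Erdős-Ko-Rado (1961): when n ≥ 2k, max |F| = C(n−1, k−1). The bound is attained by the star {A : i ∈ A} for any fixed i ∈ [n]. Here C(462−1, 3−1) = C(461, 2) = 106030.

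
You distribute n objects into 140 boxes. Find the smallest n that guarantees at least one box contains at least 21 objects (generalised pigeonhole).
n = (21 − 1)·140 + 1 = 2801

By the generalised pigeonhole principle, to guarantee some box contains ≥ r objects we need more than (r − 1) · k objects total. Threshold: n = (r − 1) · k + 1. With r = 21 and k = 140: n = 20 · 140 + 1 = 2800 + 1 = 2801. For n = 2800 = 20 · 140, we can put exactly 20 objects in every box, avoiding 21 in any single one — so 2801 is tight.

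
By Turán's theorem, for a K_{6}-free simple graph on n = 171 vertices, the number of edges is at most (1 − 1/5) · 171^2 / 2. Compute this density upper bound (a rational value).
Turán density bound = (4/5) · 171^2/2 = 58482/5 ≈ 11696.4

Turán's theorem: ex(n, K_{r+1}) is achieved by the complete r-partite Turán graph T(n, r) with parts as balanced as possible, and is at most (1 − 1/r) · n^2/2. For r = 5, n = 171: the density bound is (4/5) · 29241/2 = 58482/5 ≈ 11696.4. The integer-valued extremum is e(T(171, 5)) = 11696, which is strictly less than the density bound 58482/5 since 5 ∤ 171 (the parts of T(171, 5) cannot all be equal).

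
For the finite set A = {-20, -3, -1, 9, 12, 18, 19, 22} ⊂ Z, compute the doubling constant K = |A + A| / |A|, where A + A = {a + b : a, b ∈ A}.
K = |A + A| / |A| = 32/8 = 4

Enumerate A + A = {a + b : a, b ∈ A}. With |A| = 8, there are |A|^2 = 64 ordered sum pairs; collecting distinct values, A + A = {-40, -23, -21, -11, -8, -6, -4, -2, -1, 2, 6, 8, 9, 11, 15, 16, 17, 18, 19, 21, 24, 27, 28, 30, 31, 34, 36, 37, 38, 40, 41, 44}, so |A + A| = 32. Thus K = 32/8 = 4. For comparison, the minimum possible |A + A| over all 8-element sets is 2·8 − 1 = 15 (so min K = 15/8), attained only by arithmetic progressions.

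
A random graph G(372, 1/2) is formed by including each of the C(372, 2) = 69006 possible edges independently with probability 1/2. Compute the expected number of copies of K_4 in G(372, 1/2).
E[# K_4] = C(372, 4) · (1/2)^C(4, 2) = 785115765 / 2^6 = 12267433.828125

For each 4-subset S of vertices (there are C(372, 4) = 785115765 such S), let X_S = 1 if S induces a K_4 (all C(4, 2) = 6 edges present). Then P(X_S = 1) = (1/2)^6 = 1/64. By linearity of expectation, E[# K_4] = C(372, 4) · (1/2)^6 = 785115765 / 64 = 12267433.828125.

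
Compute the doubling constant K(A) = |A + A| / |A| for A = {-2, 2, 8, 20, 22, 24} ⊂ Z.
K = |A + A| / |A| = 19/6

Enumerate A + A = {a + b : a, b ∈ A}. With |A| = 6, there are |A|^2 = 36 ordered sum pairs; collecting distinct values, A + A = {-4, 0, 4, 6, 10, 16, 18, 20, 22, 24, 26, 28, 30, 32, 40, 42, 44, 46, 48}, so |A + A| = 19. Thus K = 19/6. For comparison, the minimum possible |A + A| over all 6-element sets is 2·6 − 1 = 11 (so min K = 11/6), attained only by arithmetic progressions.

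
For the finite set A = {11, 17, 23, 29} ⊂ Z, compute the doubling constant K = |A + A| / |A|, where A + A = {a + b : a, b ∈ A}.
K = |A + A| / |A| = 7/4

Enumerate A + A = {a + b : a, b ∈ A}. With |A| = 4, there are |A|^2 = 16 ordered sum pairs; collecting distinct values, A + A = {22, 28, 34, 40, 46, 52, 58}, so |A + A| = 7. Thus K = 7/4. Here |A + A| = 2|A| − 1 = 7, the minimum possible — so K = 7/4 is minimal, which holds iff A is an arithmetic progression.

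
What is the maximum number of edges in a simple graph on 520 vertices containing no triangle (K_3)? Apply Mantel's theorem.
ex(520, K_3) = ⌊520^2/4⌋ = 67600

Mantel (1907): a triangle-free graph on n vertices has at most ⌊n^2/4⌋ edges, with equality for the complete bipartite graph K_{⌊n/2⌋, ⌈n/2⌉}. For n = 520: ⌊520^2/4⌋ = ⌊270400/4⌋ = 67600. The extremal graph is K_{260, 260}, which has 260·260 = 67600 edges.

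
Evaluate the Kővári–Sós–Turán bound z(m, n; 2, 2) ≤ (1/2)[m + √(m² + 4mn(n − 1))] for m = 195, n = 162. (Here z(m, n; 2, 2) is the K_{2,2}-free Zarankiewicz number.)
z(195, 162; 2, 2) ≤ (1/2)[195 + √(195² + 4·195·162·161)] = (1/2)[195 + √20381985] = 2354.8206

Kővári–Sós–Turán: let r_1, ..., r_195 be the row sums and z = Σ r_i the total number of 1s. Each pair of columns can share at most one row with both entries 1 (else a 2×2 all-ones block appears), so Σ_i C(r_i, 2) ≤ C(162, 2) = 13041. By convexity Σ_i C(r_i, 2) ≥ 195·C(z/195, 2) = z(z − 195)/(2·195), giving z² − 195z − 195·162·161 ≤ 0 and hence z ≤ (1/2)[195 + √(38025 + 4·5085990)] = (1/2)[195 + √20381985] ≈ (1/2)(195 + 4514.6412) = 2354.8206.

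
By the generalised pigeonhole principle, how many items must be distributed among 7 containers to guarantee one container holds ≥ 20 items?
n = (20 − 1)·7 + 1 = 134

By the generalised pigeonhole principle, to guarantee some box contains ≥ r objects we need more than (r − 1) · k objects total. Threshold: n = (r − 1) · k + 1. With r = 20 and k = 7: n = 19 · 7 + 1 = 133 + 1 = 134. For n = 133 = 19 · 7, we can put exactly 19 objects in every box, avoiding 20 in any single one — so 134 is tight.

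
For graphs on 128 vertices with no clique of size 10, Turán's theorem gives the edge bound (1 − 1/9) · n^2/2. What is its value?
Turán density bound = (8/9) · 128^2/2 = 65536/9 ≈ 7281.7778

Turán's theorem: ex(n, K_{r+1}) is achieved by the complete r-partite Turán graph T(n, r) with parts as balanced as possible, and is at most (1 − 1/r) · n^2/2. For r = 9, n = 128: the density bound is (8/9) · 16384/2 = 65536/9 ≈ 7281.7778. The integer-valued extremum is e(T(128, 9)) = 7281, which is strictly less than the density bound 65536/9 since 9 ∤ 128 (the parts of T(128, 9) cannot all be equal).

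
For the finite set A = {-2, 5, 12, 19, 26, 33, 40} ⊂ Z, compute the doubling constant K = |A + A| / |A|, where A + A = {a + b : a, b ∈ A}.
K = |A + A| / |A| = 13/7

Enumerate A + A = {a + b : a, b ∈ A}. With |A| = 7, there are |A|^2 = 49 ordered sum pairs; collecting distinct values, A + A = {-4, 3, 10, 17, 24, 31, 38, 45, 52, 59, 66, 73, 80}, so |A + A| = 13. Thus K = 13/7. Here |A + A| = 2|A| − 1 = 13, the minimum possible — so K = 13/7 is minimal, which holds iff A is an arithmetic progression.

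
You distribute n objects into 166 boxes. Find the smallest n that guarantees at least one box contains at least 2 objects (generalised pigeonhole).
n = (2 − 1)·166 + 1 = 167

By the generalised pigeonhole principle, to guarantee some box contains ≥ r objects we need more than (r − 1) · k objects total. Threshold: n = (r − 1) · k + 1. With r = 2 and k = 166: n = 1 · 166 + 1 = 166 + 1 = 167. For n = 166 = 1 · 166, we can put exactly 1 objects in every box, avoiding 2 in any single one — so 167 is tight.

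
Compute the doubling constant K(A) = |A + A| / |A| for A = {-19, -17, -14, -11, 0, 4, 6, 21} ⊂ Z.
K = |A + A| / |A| = 31/8

Enumerate A + A = {a + b : a, b ∈ A}. With |A| = 8, there are |A|^2 = 64 ordered sum pairs; collecting distinct values, A + A = {-38, -36, -34, -33, -31, -30, -28, -25, -22, -19, -17, -15, -14, -13, -11, -10, -8, -7, -5, 0, 2, 4, 6, 7, 8, 10, 12, 21, 25, 27, 42}, so |A + A| = 31. Thus K = 31/8. For comparison, the minimum possible |A + A| over all 8-element sets is 2·8 − 1 = 15 (so min K = 15/8), attained only by arithmetic progressions.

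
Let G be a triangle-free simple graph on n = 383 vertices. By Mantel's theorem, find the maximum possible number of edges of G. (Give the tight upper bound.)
ex(383, K_3) = ⌊383^2/4⌋ = 36672

Mantel (1907): a triangle-free graph on n vertices has at most ⌊n^2/4⌋ edges, with equality for the complete bipartite graph K_{⌊n/2⌋, ⌈n/2⌉}. For n = 383: ⌊383^2/4⌋ = ⌊146689/4⌋ = 36672. The extremal graph is K_{191, 192}, which has 191·192 = 36672 edges.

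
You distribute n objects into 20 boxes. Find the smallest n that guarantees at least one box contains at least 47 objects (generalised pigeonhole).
n = (47 − 1)·20 + 1 = 921

By the generalised pigeonhole principle, to guarantee some box contains ≥ r objects we need more than (r − 1) · k objects total. Threshold: n = (r − 1) · k + 1. With r = 47 and k = 20: n = 46 · 20 + 1 = 920 + 1 = 921. For n = 920 = 46 · 20, we can put exactly 46 objects in every box, avoiding 47 in any single one — so 921 is tight.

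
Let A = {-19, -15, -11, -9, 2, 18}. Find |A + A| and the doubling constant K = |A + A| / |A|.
K = |A + A| / |A| = 20/6 = 10/3

Enumerate A + A = {a + b : a, b ∈ A}. With |A| = 6, there are |A|^2 = 36 ordered sum pairs; collecting distinct values, A + A = {-38, -34, -30, -28, -26, -24, -22, -20, -18, -17, -13, -9, -7, -1, 3, 4, 7, 9, 20, 36}, so |A + A| = 20. Thus K = 20/6 = 10/3. For comparison, the minimum possible |A + A| over all 6-element sets is 2·6 − 1 = 11 (so min K = 11/6), attained only by arithmetic progressions.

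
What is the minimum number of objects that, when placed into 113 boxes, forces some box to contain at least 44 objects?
n = (44 − 1)·113 + 1 = 4860

By the generalised pigeonhole principle, to guarantee some box contains ≥ r objects we need more than (r − 1) · k objects total. Threshold: n = (r − 1) · k + 1. With r = 44 and k = 113: n = 43 · 113 + 1 = 4859 + 1 = 4860. For n = 4859 = 43 · 113, we can put exactly 43 objects in every box, avoiding 44 in any single one — so 4860 is tight.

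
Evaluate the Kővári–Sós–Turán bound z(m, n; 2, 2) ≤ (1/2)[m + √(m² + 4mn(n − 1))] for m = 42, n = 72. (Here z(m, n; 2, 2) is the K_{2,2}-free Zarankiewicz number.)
z(42, 72; 2, 2) ≤ (1/2)[42 + √(42² + 4·42·72·71)] = (1/2)[42 + √860580] = 484.8373

Kővári–Sós–Turán: let r_1, ..., r_42 be the row sums and z = Σ r_i the total number of 1s. Each pair of columns can share at most one row with both entries 1 (else a 2×2 all-ones block appears), so Σ_i C(r_i, 2) ≤ C(72, 2) = 2556. By convexity Σ_i C(r_i, 2) ≥ 42·C(z/42, 2) = z(z − 42)/(2·42), giving z² − 42z − 42·72·71 ≤ 0 and hence z ≤ (1/2)[42 + √(1764 + 4·214704)] = (1/2)[42 + √860580] ≈ (1/2)(42 + 927.6745) = 484.8373.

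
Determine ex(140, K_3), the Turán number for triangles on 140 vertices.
ex(140, K_3) = ⌊140^2/4⌋ = 4900

Mantel (1907): a triangle-free graph on n vertices has at most ⌊n^2/4⌋ edges, with equality for the complete bipartite graph K_{⌊n/2⌋, ⌈n/2⌉}. For n = 140: ⌊140^2/4⌋ = ⌊19600/4⌋ = 4900. The extremal graph is K_{70, 70}, which has 70·70 = 4900 edges.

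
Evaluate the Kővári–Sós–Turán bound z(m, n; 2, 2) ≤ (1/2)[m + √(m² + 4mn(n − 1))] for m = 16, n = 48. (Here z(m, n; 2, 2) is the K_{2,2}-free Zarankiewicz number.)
z(16, 48; 2, 2) ≤ (1/2)[16 + √(16² + 4·16·48·47)] = (1/2)[16 + √144640] = 198.1578

Kővári–Sós–Turán: let r_1, ..., r_16 be the row sums and z = Σ r_i the total number of 1s. Each pair of columns can share at most one row with both entries 1 (else a 2×2 all-ones block appears), so Σ_i C(r_i, 2) ≤ C(48, 2) = 1128. By convexity Σ_i C(r_i, 2) ≥ 16·C(z/16, 2) = z(z − 16)/(2·16), giving z² − 16z − 16·48·47 ≤ 0 and hence z ≤ (1/2)[16 + √(256 + 4·36096)] = (1/2)[16 + √144640] ≈ (1/2)(16 + 380.3157) = 198.1578.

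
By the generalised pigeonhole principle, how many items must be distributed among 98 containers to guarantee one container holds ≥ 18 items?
n = (18 − 1)·98 + 1 = 1667

By the generalised pigeonhole principle, to guarantee some box contains ≥ r objects we need more than (r − 1) · k objects total. Threshold: n = (r − 1) · k + 1. With r = 18 and k = 98: n = 17 · 98 + 1 = 1666 + 1 = 1667. For n = 1666 = 17 · 98, we can put exactly 17 objects in every box, avoiding 18 in any single one — so 1667 is tight.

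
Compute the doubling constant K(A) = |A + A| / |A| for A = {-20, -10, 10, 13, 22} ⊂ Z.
K = |A + A| / |A| = 15/5 = 3

Enumerate A + A = {a + b : a, b ∈ A}. With |A| = 5, there are |A|^2 = 25 ordered sum pairs; collecting distinct values, A + A = {-40, -30, -20, -10, -7, 0, 2, 3, 12, 20, 23, 26, 32, 35, 44}, so |A + A| = 15. Thus K = 15/5 = 3. For comparison, the minimum possible |A + A| over all 5-element sets is 2·5 − 1 = 9 (so min K = 9/5), attained only by arithmetic progressions.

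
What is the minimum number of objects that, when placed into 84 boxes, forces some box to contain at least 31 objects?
n = (31 − 1)·84 + 1 = 2521

By the generalised pigeonhole principle, to guarantee some box contains ≥ r objects we need more than (r − 1) · k objects total. Threshold: n = (r − 1) · k + 1. With r = 31 and k = 84: n = 30 · 84 + 1 = 2520 + 1 = 2521. For n = 2520 = 30 · 84, we can put exactly 30 objects in every box, avoiding 31 in any single one — so 2521 is tight.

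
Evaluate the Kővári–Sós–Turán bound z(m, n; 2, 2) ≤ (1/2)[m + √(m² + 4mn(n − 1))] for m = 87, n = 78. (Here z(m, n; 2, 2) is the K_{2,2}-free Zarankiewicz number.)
z(87, 78; 2, 2) ≤ (1/2)[87 + √(87² + 4·87·78·77)] = (1/2)[87 + √2097657] = 767.6645

Kővári–Sós–Turán: let r_1, ..., r_87 be the row sums and z = Σ r_i the total number of 1s. Each pair of columns can share at most one row with both entries 1 (else a 2×2 all-ones block appears), so Σ_i C(r_i, 2) ≤ C(78, 2) = 3003. By convexity Σ_i C(r_i, 2) ≥ 87·C(z/87, 2) = z(z − 87)/(2·87), giving z² − 87z − 87·78·77 ≤ 0 and hence z ≤ (1/2)[87 + √(7569 + 4·522522)] = (1/2)[87 + √2097657] ≈ (1/2)(87 + 1448.329) = 767.6645.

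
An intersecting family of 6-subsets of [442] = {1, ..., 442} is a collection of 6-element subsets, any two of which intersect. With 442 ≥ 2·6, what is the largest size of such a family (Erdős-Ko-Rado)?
max |F| = C(441, 5) = 135872037378

The Erdős-Ko-Rado theorem states: for n ≥ 2k, an intersecting family of k-subsets of an n-element set has size at most C(n − 1, k − 1), with equality for 'star' families {A ⊆ [n] : |A| = k, i ∈ A} (fix an element i). For n = 442, k = 6: C(441, 5) = 135872037378.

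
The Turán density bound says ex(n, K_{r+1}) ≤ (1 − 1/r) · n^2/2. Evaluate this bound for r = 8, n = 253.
Turán density bound = (7/8) · 253^2/2 = 448063/16 ≈ 28003.9375

Turán's theorem: ex(n, K_{r+1}) is achieved by the complete r-partite Turán graph T(n, r) with parts as balanced as possible, and is at most (1 − 1/r) · n^2/2. For r = 8, n = 253: the density bound is (7/8) · 64009/2 = 448063/16 ≈ 28003.9375. The integer-valued extremum is e(T(253, 8)) = 28003, which is strictly less than the density bound 448063/16 since 8 ∤ 253 (the parts of T(253, 8) cannot all be equal).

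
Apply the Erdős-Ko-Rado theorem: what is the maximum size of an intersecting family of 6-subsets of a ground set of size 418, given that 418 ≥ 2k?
max |F| = C(417, 5) = 102576205368

The Erdős-Ko-Rado theorem states: for n ≥ 2k, an intersecting family of k-subsets of an n-element set has size at most C(n − 1, k − 1), with equality for 'star' families {A ⊆ [n] : |A| = k, i ∈ A} (fix an element i). For n = 418, k = 6: C(417, 5) = 102576205368.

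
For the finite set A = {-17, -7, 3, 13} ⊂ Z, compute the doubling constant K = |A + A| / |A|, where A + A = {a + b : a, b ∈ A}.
K = |A + A| / |A| = 7/4

Enumerate A + A = {a + b : a, b ∈ A}. With |A| = 4, there are |A|^2 = 16 ordered sum pairs; collecting distinct values, A + A = {-34, -24, -14, -4, 6, 16, 26}, so |A + A| = 7. Thus K = 7/4. Here |A + A| = 2|A| − 1 = 7, the minimum possible — so K = 7/4 is minimal, which holds iff A is an arithmetic progression.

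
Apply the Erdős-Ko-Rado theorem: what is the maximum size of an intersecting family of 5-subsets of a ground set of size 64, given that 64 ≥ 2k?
max |F| = C(63, 4) = 595665

Erdős-Ko-Rado (1961): when n ≥ 2k, max |F| = C(n−1, k−1). The bound is attained by the star {A : i ∈ A} for any fixed i ∈ [n]. Here C(64−1, 5−1) = C(63, 4) = 595665.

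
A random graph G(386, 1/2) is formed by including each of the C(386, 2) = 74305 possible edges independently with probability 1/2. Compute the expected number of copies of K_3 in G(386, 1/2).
E[# K_3] = C(386, 3) · (1/2)^C(3, 2) = 9511040 / 2^3 = 1188880

For each 3-subset S of vertices (there are C(386, 3) = 9511040 such S), let X_S = 1 if S induces a K_3 (all C(3, 2) = 3 edges present). Then P(X_S = 1) = (1/2)^3 = 1/8. By linearity of expectation, E[# K_3] = C(386, 3) · (1/2)^3 = 9511040 / 8 = 1188880.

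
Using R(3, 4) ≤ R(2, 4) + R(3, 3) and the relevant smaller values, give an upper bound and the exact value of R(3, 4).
R(3, 4) ≤ R(2, 4) + R(3, 3) = 4 + 6 = 10; exact value R(3, 4) = 9.

The Erdős–Szekeres recurrence R(r, s) ≤ R(r−1, s) + R(r, s−1) applied to (r, s) = (3, 4) gives
  R(3, 4) ≤ R(2, 4) + R(3, 3) = 4 + 6 = 10.
(Recall R(2, k) = k and R is symmetric.) The recurrence is not tight here (it gives 10, but the exact value is R(3, 4) = 9); the tight upper bound requires a sharper argument than the simple recurrence, combined with a lower-bound construction on K_{8}.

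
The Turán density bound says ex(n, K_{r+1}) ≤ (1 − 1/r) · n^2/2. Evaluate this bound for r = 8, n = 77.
Turán density bound = (7/8) · 77^2/2 = 41503/16 ≈ 2593.9375

Turán's theorem: ex(n, K_{r+1}) is achieved by the complete r-partite Turán graph T(n, r) with parts as balanced as possible, and is at most (1 − 1/r) · n^2/2. For r = 8, n = 77: the density bound is (7/8) · 5929/2 = 41503/16 ≈ 2593.9375. The integer-valued extremum is e(T(77, 8)) = 2593, which is strictly less than the density bound 41503/16 since 8 ∤ 77 (the parts of T(77, 8) cannot all be equal).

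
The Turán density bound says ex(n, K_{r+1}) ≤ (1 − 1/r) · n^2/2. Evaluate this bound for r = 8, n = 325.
Turán density bound = (7/8) · 325^2/2 = 739375/16 ≈ 46210.9375

Turán's theorem: ex(n, K_{r+1}) is achieved by the complete r-partite Turán graph T(n, r) with parts as balanced as possible, and is at most (1 − 1/r) · n^2/2. For r = 8, n = 325: the density bound is (7/8) · 105625/2 = 739375/16 ≈ 46210.9375. The integer-valued extremum is e(T(325, 8)) = 46210, which is strictly less than the density bound 739375/16 since 8 ∤ 325 (the parts of T(325, 8) cannot all be equal).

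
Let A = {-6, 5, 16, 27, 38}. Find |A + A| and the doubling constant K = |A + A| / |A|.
K = |A + A| / |A| = 9/5

Enumerate A + A = {a + b : a, b ∈ A}. With |A| = 5, there are |A|^2 = 25 ordered sum pairs; collecting distinct values, A + A = {-12, -1, 10, 21, 32, 43, 54, 65, 76}, so |A + A| = 9. Thus K = 9/5. Here |A + A| = 2|A| − 1 = 9, the minimum possible — so K = 9/5 is minimal, which holds iff A is an arithmetic progression.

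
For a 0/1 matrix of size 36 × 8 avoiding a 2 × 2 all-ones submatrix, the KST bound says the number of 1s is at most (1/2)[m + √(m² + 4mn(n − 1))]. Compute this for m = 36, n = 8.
z(36, 8; 2, 2) ≤ (1/2)[36 + √(36² + 4·36·8·7)] = (1/2)[36 + √9360] = 66.3735

Kővári–Sós–Turán: let r_1, ..., r_36 be the row sums and z = Σ r_i the total number of 1s. Each pair of columns can share at most one row with both entries 1 (else a 2×2 all-ones block appears), so Σ_i C(r_i, 2) ≤ C(8, 2) = 28. By convexity Σ_i C(r_i, 2) ≥ 36·C(z/36, 2) = z(z − 36)/(2·36), giving z² − 36z − 36·8·7 ≤ 0 and hence z ≤ (1/2)[36 + √(1296 + 4·2016)] = (1/2)[36 + √9360] ≈ (1/2)(36 + 96.7471) = 66.3735.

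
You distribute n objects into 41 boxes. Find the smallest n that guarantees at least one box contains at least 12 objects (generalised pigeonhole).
n = (12 − 1)·41 + 1 = 452

By the generalised pigeonhole principle, to guarantee some box contains ≥ r objects we need more than (r − 1) · k objects total. Threshold: n = (r − 1) · k + 1. With r = 12 and k = 41: n = 11 · 41 + 1 = 451 + 1 = 452. For n = 451 = 11 · 41, we can put exactly 11 objects in every box, avoiding 12 in any single one — so 452 is tight.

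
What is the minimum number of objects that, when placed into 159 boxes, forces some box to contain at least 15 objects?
n = (15 − 1)·159 + 1 = 2227

By the generalised pigeonhole principle, to guarantee some box contains ≥ r objects we need more than (r − 1) · k objects total. Threshold: n = (r − 1) · k + 1. With r = 15 and k = 159: n = 14 · 159 + 1 = 2226 + 1 = 2227. For n = 2226 = 14 · 159, we can put exactly 14 objects in every box, avoiding 15 in any single one — so 2227 is tight.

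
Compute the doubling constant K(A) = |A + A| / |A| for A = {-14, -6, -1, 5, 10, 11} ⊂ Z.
K = |A + A| / |A| = 19/6

Enumerate A + A = {a + b : a, b ∈ A}. With |A| = 6, there are |A|^2 = 36 ordered sum pairs; collecting distinct values, A + A = {-28, -20, -15, -12, -9, -7, -4, -3, -2, -1, 4, 5, 9, 10, 15, 16, 20, 21, 22}, so |A + A| = 19. Thus K = 19/6. For comparison, the minimum possible |A + A| over all 6-element sets is 2·6 − 1 = 11 (so min K = 11/6), attained only by arithmetic progressions.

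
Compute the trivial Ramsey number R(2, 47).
R(2, 47) = 47

R(2, k) = k for all k ≥ 2: in a 2-colouring of K_k, either some edge is red (a red K_2) or all edges are blue (a blue K_k). And K_{46} coloured all-blue has no blue K_47, so R(2, 47) > 46. Hence R(2, 47) = 47.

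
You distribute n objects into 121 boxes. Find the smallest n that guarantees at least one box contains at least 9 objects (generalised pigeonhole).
n = (9 − 1)·121 + 1 = 969

By the generalised pigeonhole principle, to guarantee some box contains ≥ r objects we need more than (r − 1) · k objects total. Threshold: n = (r − 1) · k + 1. With r = 9 and k = 121: n = 8 · 121 + 1 = 968 + 1 = 969. For n = 968 = 8 · 121, we can put exactly 8 objects in every box, avoiding 9 in any single one — so 969 is tight.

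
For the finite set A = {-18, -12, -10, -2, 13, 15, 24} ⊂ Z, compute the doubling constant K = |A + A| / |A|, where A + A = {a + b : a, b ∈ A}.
K = |A + A| / |A| = 26/7

Enumerate A + A = {a + b : a, b ∈ A}. With |A| = 7, there are |A|^2 = 49 ordered sum pairs; collecting distinct values, A + A = {-36, -30, -28, -24, -22, -20, -14, -12, -5, -4, -3, 1, 3, 5, 6, 11, 12, 13, 14, 22, 26, 28, 30, 37, 39, 48}, so |A + A| = 26. Thus K = 26/7. For comparison, the minimum possible |A + A| over all 7-element sets is 2·7 − 1 = 13 (so min K = 13/7), attained only by arithmetic progressions.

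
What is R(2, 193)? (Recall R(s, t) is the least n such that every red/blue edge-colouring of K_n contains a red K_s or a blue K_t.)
R(2, 193) = 193

R(2, k) = k for all k ≥ 2: in a 2-colouring of K_k, either some edge is red (a red K_2) or all edges are blue (a blue K_k). And K_{192} coloured all-blue has no blue K_193, so R(2, 193) > 192. Hence R(2, 193) = 193.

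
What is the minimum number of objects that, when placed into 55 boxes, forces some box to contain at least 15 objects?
n = (15 − 1)·55 + 1 = 771

By the generalised pigeonhole principle, to guarantee some box contains ≥ r objects we need more than (r − 1) · k objects total. Threshold: n = (r − 1) · k + 1. With r = 15 and k = 55: n = 14 · 55 + 1 = 770 + 1 = 771. For n = 770 = 14 · 55, we can put exactly 14 objects in every box, avoiding 15 in any single one — so 771 is tight.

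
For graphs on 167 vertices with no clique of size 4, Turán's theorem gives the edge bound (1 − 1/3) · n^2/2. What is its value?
Turán density bound = (2/3) · 167^2/2 = 27889/3 ≈ 9296.3333

Turán's theorem: ex(n, K_{r+1}) is achieved by the complete r-partite Turán graph T(n, r) with parts as balanced as possible, and is at most (1 − 1/r) · n^2/2. For r = 3, n = 167: the density bound is (2/3) · 27889/2 = 27889/3 ≈ 9296.3333. The integer-valued extremum is e(T(167, 3)) = 9296, which is strictly less than the density bound 27889/3 since 3 ∤ 167 (the parts of T(167, 3) cannot all be equal).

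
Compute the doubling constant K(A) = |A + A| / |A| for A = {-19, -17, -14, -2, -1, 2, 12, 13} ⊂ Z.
K = |A + A| / |A| = 32/8 = 4

Enumerate A + A = {a + b : a, b ∈ A}. With |A| = 8, there are |A|^2 = 64 ordered sum pairs; collecting distinct values, A + A = {-38, -36, -34, -33, -31, -28, -21, -20, -19, -18, -17, -16, -15, -12, -7, -6, -5, -4, -3, -2, -1, 0, 1, 4, 10, 11, 12, 14, 15, 24, 25, 26}, so |A + A| = 32. Thus K = 32/8 = 4. For comparison, the minimum possible |A + A| over all 8-element sets is 2·8 − 1 = 15 (so min K = 15/8), attained only by arithmetic progressions.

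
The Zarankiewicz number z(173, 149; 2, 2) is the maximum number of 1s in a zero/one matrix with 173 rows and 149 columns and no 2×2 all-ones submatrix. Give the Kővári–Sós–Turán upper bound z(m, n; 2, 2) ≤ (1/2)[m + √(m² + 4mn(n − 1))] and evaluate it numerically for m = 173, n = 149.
z(173, 149; 2, 2) ≤ (1/2)[173 + √(173² + 4·173·149·148)] = (1/2)[173 + √15289913] = 2041.6159

Kővári–Sós–Turán: let r_1, ..., r_173 be the row sums and z = Σ r_i the total number of 1s. Each pair of columns can share at most one row with both entries 1 (else a 2×2 all-ones block appears), so Σ_i C(r_i, 2) ≤ C(149, 2) = 11026. By convexity Σ_i C(r_i, 2) ≥ 173·C(z/173, 2) = z(z − 173)/(2·173), giving z² − 173z − 173·149·148 ≤ 0 and hence z ≤ (1/2)[173 + √(29929 + 4·3814996)] = (1/2)[173 + √15289913] ≈ (1/2)(173 + 3910.2318) = 2041.6159.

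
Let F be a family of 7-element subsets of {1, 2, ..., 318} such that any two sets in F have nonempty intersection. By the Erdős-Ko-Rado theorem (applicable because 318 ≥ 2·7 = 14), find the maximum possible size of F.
max |F| = C(317, 6) = 1343856764796

Erdős-Ko-Rado (1961): when n ≥ 2k, max |F| = C(n−1, k−1). The bound is attained by the star {A : i ∈ A} for any fixed i ∈ [n]. Here C(318−1, 7−1) = C(317, 6) = 1343856764796.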